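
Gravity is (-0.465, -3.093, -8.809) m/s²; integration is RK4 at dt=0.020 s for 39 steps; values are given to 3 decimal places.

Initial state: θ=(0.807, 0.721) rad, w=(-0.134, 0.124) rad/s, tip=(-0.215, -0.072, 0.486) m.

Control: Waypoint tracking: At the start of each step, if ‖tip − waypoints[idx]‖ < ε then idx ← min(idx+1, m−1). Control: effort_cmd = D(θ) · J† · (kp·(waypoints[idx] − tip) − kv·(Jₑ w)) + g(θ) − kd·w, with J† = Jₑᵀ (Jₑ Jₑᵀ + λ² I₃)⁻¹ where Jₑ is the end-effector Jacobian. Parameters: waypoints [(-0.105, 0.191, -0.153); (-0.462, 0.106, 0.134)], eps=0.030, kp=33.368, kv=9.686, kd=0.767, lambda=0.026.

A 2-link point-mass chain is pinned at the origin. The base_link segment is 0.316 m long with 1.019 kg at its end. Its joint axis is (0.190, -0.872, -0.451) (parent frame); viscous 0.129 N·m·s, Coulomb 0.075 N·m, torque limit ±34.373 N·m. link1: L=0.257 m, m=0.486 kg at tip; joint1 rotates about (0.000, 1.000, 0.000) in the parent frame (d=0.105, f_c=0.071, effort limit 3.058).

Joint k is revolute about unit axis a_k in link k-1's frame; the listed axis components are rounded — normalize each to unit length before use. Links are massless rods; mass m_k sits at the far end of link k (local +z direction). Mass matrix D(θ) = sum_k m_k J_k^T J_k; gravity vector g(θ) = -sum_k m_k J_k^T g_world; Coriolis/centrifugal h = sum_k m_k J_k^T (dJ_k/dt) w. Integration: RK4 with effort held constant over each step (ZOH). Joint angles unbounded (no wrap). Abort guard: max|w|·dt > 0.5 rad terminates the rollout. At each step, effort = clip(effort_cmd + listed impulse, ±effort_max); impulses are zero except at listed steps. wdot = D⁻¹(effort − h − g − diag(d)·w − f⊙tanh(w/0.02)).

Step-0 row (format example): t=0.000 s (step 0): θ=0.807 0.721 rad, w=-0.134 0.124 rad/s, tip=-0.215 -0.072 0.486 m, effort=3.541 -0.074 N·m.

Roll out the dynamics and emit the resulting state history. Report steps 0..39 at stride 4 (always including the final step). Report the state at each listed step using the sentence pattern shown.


t=0.080 s (step 4): θ=0.893 0.823 rad, w=1.657 1.255 rad/s, tip=-0.228 -0.079 0.467 m, effort=-0.884 -0.319 N·m.
t=0.160 s (step 8): θ=1.044 0.918 rad, w=2.043 1.123 rad/s, tip=-0.270 -0.082 0.430 m, effort=-2.175 0.027 N·m.
t=0.240 s (step 12): θ=1.213 1.005 rad, w=2.159 1.047 rad/s, tip=-0.315 -0.080 0.384 m, effort=-2.678 0.161 N·m.
t=0.320 s (step 16): θ=1.387 1.086 rad, w=2.187 0.977 rad/s, tip=-0.356 -0.073 0.331 m, effort=-2.913 0.240 N·m.
t=0.400 s (step 20): θ=1.562 1.161 rad, w=2.177 0.902 rad/s, tip=-0.390 -0.061 0.274 m, effort=-3.011 0.304 N·m.
t=0.480 s (step 24): θ=1.734 1.230 rad, w=2.139 0.821 rad/s, tip=-0.415 -0.046 0.214 m, effort=-3.010 0.361 N·m.
t=0.560 s (step 28): θ=1.903 1.292 rad, w=2.079 0.738 rad/s, tip=-0.431 -0.027 0.154 m, effort=-2.925 0.412 N·m.
t=0.640 s (step 32): θ=2.066 1.348 rad, w=1.997 0.655 rad/s, tip=-0.439 -0.007 0.095 m, effort=-2.768 0.457 N·m.
t=0.720 s (step 36): θ=2.222 1.398 rad, w=1.897 0.578 rad/s, tip=-0.438 0.015 0.040 m, effort=-2.553 0.494 N·m.
t=0.780 s (step 39): θ=2.334 1.431 rad, w=1.812 0.525 rad/s, tip=-0.433 0.031 0.001 m.


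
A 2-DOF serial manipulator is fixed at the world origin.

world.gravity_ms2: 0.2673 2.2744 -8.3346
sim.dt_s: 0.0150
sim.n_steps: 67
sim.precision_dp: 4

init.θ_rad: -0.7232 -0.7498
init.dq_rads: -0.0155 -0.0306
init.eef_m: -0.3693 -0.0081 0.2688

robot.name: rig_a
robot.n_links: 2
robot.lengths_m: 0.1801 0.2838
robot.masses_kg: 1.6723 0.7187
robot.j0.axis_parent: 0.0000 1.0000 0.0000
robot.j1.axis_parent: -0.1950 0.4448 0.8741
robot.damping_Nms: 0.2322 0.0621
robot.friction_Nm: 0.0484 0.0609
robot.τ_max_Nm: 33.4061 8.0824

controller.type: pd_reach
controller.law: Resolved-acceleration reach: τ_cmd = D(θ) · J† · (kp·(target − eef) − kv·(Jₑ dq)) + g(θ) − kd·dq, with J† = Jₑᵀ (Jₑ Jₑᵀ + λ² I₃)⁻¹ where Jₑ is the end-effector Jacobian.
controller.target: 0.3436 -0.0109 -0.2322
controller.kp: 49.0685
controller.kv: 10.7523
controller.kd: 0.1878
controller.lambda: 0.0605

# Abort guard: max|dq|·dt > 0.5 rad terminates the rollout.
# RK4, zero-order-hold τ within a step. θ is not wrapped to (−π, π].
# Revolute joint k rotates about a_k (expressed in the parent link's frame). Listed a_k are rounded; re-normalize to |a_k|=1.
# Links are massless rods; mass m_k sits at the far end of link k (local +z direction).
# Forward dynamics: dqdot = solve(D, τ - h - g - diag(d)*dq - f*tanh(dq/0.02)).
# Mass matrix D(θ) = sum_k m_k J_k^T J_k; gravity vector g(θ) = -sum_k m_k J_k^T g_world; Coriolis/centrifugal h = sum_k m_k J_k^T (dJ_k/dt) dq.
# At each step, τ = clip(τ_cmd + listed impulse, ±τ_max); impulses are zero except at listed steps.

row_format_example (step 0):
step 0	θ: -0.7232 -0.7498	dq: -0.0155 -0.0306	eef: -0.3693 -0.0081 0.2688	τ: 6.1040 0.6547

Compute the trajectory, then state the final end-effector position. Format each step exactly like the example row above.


step 1	θ: -0.7196 -0.7625	dq: 0.4766 -1.5708	eef: -0.3692 -0.0077 0.2687	τ: 5.8121 0.9201
step 2	θ: -0.7111 -0.7875	dq: 0.6522 -1.7539	eef: -0.3685 -0.0067 0.2689	τ: 5.4443 0.8841
step 3	θ: -0.7005 -0.8139	dq: 0.7639 -1.7658	eef: -0.3673 -0.0057 0.2697	τ: 5.1287 0.8237
step 4	θ: -0.6884 -0.8403	dq: 0.8487 -1.7569	eef: -0.3656 -0.0045 0.2711	τ: 4.8688 0.7712
step 5	θ: -0.6752 -0.8666	dq: 0.9158 -1.7480	eef: -0.3636 -0.0033 0.2729	τ: 4.6549 0.7288
step 6	θ: -0.6610 -0.8927	dq: 0.9698 -1.7418	eef: -0.3613 -0.0020 0.2751	τ: 4.4772 0.6948
step 7	θ: -0.6461 -0.9188	dq: 1.0135 -1.7381	eef: -0.3588 -0.0006 0.2775	τ: 4.3282 0.6676
step 8	θ: -0.6307 -0.9449	dq: 1.0495 -1.7366	eef: -0.3560 0.0009 0.2801	τ: 4.2016 0.6456
step 9	θ: -0.6147 -0.9709	dq: 1.0796 -1.7369	eef: -0.3531 0.0024 0.2829	τ: 4.0925 0.6277
step 10	θ: -0.5983 -0.9970	dq: 1.1052 -1.7385	eef: -0.3499 0.0040 0.2858	τ: 3.9971 0.6129
step 11	θ: -0.5816 -1.0231	dq: 1.1275 -1.7414	eef: -0.3466 0.0056 0.2889	τ: 3.9124 0.6005
step 12	θ: -0.5645 -1.0492	dq: 1.1475 -1.7451	eef: -0.3432 0.0074 0.2920	τ: 3.8358 0.5900
step 13	θ: -0.5472 -1.0754	dq: 1.1660 -1.7497	eef: -0.3396 0.0092 0.2952	τ: 3.7655 0.5808
step 14	θ: -0.5296 -1.1017	dq: 1.1834 -1.7548	eef: -0.3359 0.0111 0.2984	τ: 3.6999 0.5727
step 15	θ: -0.5117 -1.1280	dq: 1.2003 -1.7604	eef: -0.3320 0.0131 0.3017	τ: 3.6379 0.5653
step 16	θ: -0.4936 -1.1545	dq: 1.2171 -1.7665	eef: -0.3280 0.0151 0.3051	τ: 3.5783 0.5584
step 17	θ: -0.4752 -1.1810	dq: 1.2340 -1.7729	eef: -0.3238 0.0172 0.3084	τ: 3.5205 0.5518
step 18	θ: -0.4566 -1.2076	dq: 1.2514 -1.7795	eef: -0.3194 0.0194 0.3119	τ: 3.4636 0.5455
step 19	θ: -0.4377 -1.2344	dq: 1.2695 -1.7863	eef: -0.3149 0.0217 0.3153	τ: 3.4073 0.5393
step 20	θ: -0.4185 -1.2612	dq: 1.2885 -1.7933	eef: -0.3102 0.0240 0.3188	τ: 3.3510 0.5331
step 21	θ: -0.3990 -1.2881	dq: 1.3084 -1.8003	eef: -0.3053 0.0264 0.3223	τ: 3.2944 0.5270
step 22	θ: -0.3793 -1.3152	dq: 1.3294 -1.8073	eef: -0.3003 0.0289 0.3259	τ: 3.2371 0.5207
step 23	θ: -0.3592 -1.3424	dq: 1.3517 -1.8143	eef: -0.2950 0.0315 0.3294	τ: 3.1789 0.5144
step 24	θ: -0.3387 -1.3696	dq: 1.3753 -1.8212	eef: -0.2895 0.0341 0.3331	τ: 3.1194 0.5080
step 25	θ: -0.3179 -1.3970	dq: 1.4003 -1.8278	eef: -0.2838 0.0368 0.3367	τ: 3.0585 0.5014
step 26	θ: -0.2967 -1.4244	dq: 1.4268 -1.8343	eef: -0.2779 0.0395 0.3403	τ: 2.9959 0.4947
step 27	θ: -0.2751 -1.4520	dq: 1.4549 -1.8404	eef: -0.2717 0.0423 0.3440	τ: 2.9314 0.4879
step 28	θ: -0.2531 -1.4796	dq: 1.4847 -1.8461	eef: -0.2652 0.0452 0.3477	τ: 2.8649 0.4810
step 29	θ: -0.2306 -1.5074	dq: 1.5161 -1.8513	eef: -0.2585 0.0481 0.3514	τ: 2.7961 0.4739
step 30	θ: -0.2076 -1.5352	dq: 1.5494 -1.8558	eef: -0.2514 0.0511 0.3551	τ: 2.7248 0.4667
step 31	θ: -0.1841 -1.5630	dq: 1.5845 -1.8596	eef: -0.2441 0.0542 0.3589	τ: 2.6509 0.4595
step 32	θ: -0.1601 -1.5909	dq: 1.6216 -1.8625	eef: -0.2364 0.0572 0.3626	τ: 2.5742 0.4522
step 33	θ: -0.1355 -1.6189	dq: 1.6606 -1.8645	eef: -0.2284 0.0604 0.3663	τ: 2.4945 0.4449
step 34	θ: -0.1103 -1.6469	dq: 1.7017 -1.8652	eef: -0.2200 0.0636 0.3699	τ: 2.4116 0.4376
step 35	θ: -0.0844 -1.6748	dq: 1.7449 -1.8646	eef: -0.2112 0.0668 0.3735	τ: 2.3252 0.4303
step 36	θ: -0.0579 -1.7028	dq: 1.7903 -1.8625	eef: -0.2021 0.0700 0.3771	τ: 2.2352 0.4230
step 37	θ: -0.0307 -1.7307	dq: 1.8379 -1.8587	eef: -0.1925 0.0733 0.3806	τ: 2.1414 0.4158
step 38	θ: -0.0028 -1.7585	dq: 1.8879 -1.8529	eef: -0.1825 0.0766 0.3840	τ: 2.0435 0.4088
step 39	θ: 0.0259 -1.7863	dq: 1.9401 -1.8449	eef: -0.1721 0.0799 0.3872	τ: 1.9413 0.4019
step 40	θ: 0.0554 -1.8139	dq: 1.9948 -1.8345	eef: -0.1612 0.0832 0.3904	τ: 1.8347 0.3952
step 41	θ: 0.0857 -1.8413	dq: 2.0519 -1.8213	eef: -0.1498 0.0865 0.3933	τ: 1.7232 0.3887
step 42	θ: 0.1170 -1.8685	dq: 2.1115 -1.8052	eef: -0.1380 0.0898 0.3961	τ: 1.6068 0.3826
step 43	θ: 0.1491 -1.8954	dq: 2.1735 -1.7857	eef: -0.1256 0.0931 0.3987	τ: 1.4851 0.3767
step 44	θ: 0.1821 -1.9221	dq: 2.2380 -1.7626	eef: -0.1128 0.0964 0.4010	τ: 1.3580 0.3712
step 45	θ: 0.2162 -1.9483	dq: 2.3049 -1.7355	eef: -0.0994 0.0996 0.4030	τ: 1.2251 0.3661
step 46	θ: 0.2513 -1.9741	dq: 2.3743 -1.7041	eef: -0.0855 0.1028 0.4047	τ: 1.0863 0.3615
step 47	θ: 0.2874 -1.9994	dq: 2.4459 -1.6680	eef: -0.0711 0.1059 0.4060	τ: 0.9414 0.3573
step 48	θ: 0.3246 -2.0241	dq: 2.5198 -1.6270	eef: -0.0562 0.1089 0.4068	τ: 0.7900 0.3537
step 49	θ: 0.3630 -2.0482	dq: 2.5958 -1.5806	eef: -0.0408 0.1119 0.4072	τ: 0.6321 0.3506
step 50	θ: 0.4025 -2.0715	dq: 2.6736 -1.5287	eef: -0.0249 0.1148 0.4071	τ: 0.4675 0.3480
step 51	θ: 0.4432 -2.0940	dq: 2.7530 -1.4708	eef: -0.0085 0.1175 0.4064	τ: 0.2960 0.3461
step 52	θ: 0.4850 -2.1156	dq: 2.8337 -1.4067	eef: 0.0084 0.1202 0.4051	τ: 0.1175 0.3447
step 53	θ: 0.5281 -2.1362	dq: 2.9153 -1.3363	eef: 0.0257 0.1227 0.4030	τ: -0.0679 0.3439
step 54	θ: 0.5725 -2.1556	dq: 2.9974 -1.2594	eef: 0.0434 0.1251 0.4003	τ: -0.2604 0.3436
step 55	θ: 0.6180 -2.1739	dq: 3.0794 -1.1759	eef: 0.0615 0.1274 0.3968	τ: -0.4597 0.3438
step 56	θ: 0.6648 -2.1909	dq: 3.1608 -1.0859	eef: 0.0798 0.1294 0.3924	τ: -0.6659 0.3445
step 57	θ: 0.7128 -2.2065	dq: 3.2409 -0.9894	eef: 0.0984 0.1313 0.3871	τ: -0.8785 0.3455
step 58	θ: 0.7620 -2.2206	dq: 3.3188 -0.8866	eef: 0.1172 0.1330 0.3809	τ: -1.0973 0.3468
step 59	θ: 0.8123 -2.2330	dq: 3.3937 -0.7779	eef: 0.1360 0.1346 0.3737	τ: -1.3217 0.3481
step 60	θ: 0.8637 -2.2439	dq: 3.4648 -0.6637	eef: 0.1549 0.1359 0.3655	τ: -1.5512 0.3495
step 61	θ: 0.9162 -2.2529	dq: 3.5311 -0.5445	eef: 0.1737 0.1370 0.3563	τ: -1.7849 0.3505
step 62	θ: 0.9696 -2.2602	dq: 3.5915 -0.4212	eef: 0.1924 0.1378 0.3461	τ: -2.0221 0.3511
step 63	θ: 1.0238 -2.2656	dq: 3.6450 -0.2943	eef: 0.2107 0.1385 0.3348	τ: -2.2615 0.3509
step 64	θ: 1.0788 -2.2690	dq: 3.6906 -0.1649	eef: 0.2287 0.1389 0.3225	τ: -2.5021 0.3498
step 65	θ: 1.1344 -2.2705	dq: 3.7272 -0.0348	eef: 0.2463 0.1391 0.3092	τ: -2.7423 0.3476
step 66	θ: 1.1905 -2.2704	dq: 3.7525 0.0313	eef: 0.2632 0.1391 0.2949	τ: -2.9810 0.3639
step 67	θ: 1.2469 -2.2697	dq: 3.7673 0.0595	eef: 0.2794 0.1390 0.2796
final eef position (m): 0.2794 0.1390 0.2796


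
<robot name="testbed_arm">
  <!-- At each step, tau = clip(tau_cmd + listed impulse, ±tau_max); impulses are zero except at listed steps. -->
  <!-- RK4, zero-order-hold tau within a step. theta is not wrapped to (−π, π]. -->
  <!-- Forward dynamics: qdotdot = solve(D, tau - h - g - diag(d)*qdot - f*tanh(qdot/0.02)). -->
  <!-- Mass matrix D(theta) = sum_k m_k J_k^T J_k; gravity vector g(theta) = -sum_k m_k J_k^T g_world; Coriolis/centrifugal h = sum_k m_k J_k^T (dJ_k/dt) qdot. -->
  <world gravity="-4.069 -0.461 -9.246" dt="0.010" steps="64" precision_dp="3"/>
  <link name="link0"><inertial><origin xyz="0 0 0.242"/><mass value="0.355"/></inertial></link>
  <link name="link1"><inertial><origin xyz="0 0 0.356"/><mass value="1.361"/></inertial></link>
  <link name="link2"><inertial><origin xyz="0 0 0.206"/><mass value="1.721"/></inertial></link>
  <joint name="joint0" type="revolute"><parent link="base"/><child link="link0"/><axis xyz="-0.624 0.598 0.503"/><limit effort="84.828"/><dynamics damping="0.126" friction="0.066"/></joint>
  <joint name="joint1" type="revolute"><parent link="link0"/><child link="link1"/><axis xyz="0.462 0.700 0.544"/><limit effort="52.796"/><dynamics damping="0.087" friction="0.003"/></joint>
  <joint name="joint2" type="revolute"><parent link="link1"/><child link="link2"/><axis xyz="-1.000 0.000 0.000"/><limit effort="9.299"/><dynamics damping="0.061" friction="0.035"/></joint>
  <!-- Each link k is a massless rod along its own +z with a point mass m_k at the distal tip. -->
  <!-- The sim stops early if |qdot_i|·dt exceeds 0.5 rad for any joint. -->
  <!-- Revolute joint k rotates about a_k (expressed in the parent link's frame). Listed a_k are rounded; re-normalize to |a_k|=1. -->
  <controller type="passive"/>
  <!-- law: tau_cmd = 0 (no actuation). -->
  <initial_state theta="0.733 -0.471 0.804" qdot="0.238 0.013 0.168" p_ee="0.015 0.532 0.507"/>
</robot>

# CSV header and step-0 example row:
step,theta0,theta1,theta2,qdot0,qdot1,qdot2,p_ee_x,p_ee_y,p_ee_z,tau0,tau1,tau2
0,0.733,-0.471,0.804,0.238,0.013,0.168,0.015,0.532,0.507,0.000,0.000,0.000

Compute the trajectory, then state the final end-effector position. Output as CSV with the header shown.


step,theta0,theta1,theta2,qdot0,qdot1,qdot2,p_ee_x,p_ee_y,p_ee_z,tau0,tau1,tau2
1,0.736,-0.472,0.807,0.270,-0.128,0.423,0.015,0.533,0.505,0.000,0.000,0.000
2,0.738,-0.474,0.812,0.306,-0.269,0.671,0.014,0.534,0.503,0.000,0.000,0.000
3,0.742,-0.477,0.820,0.344,-0.413,0.910,0.013,0.536,0.500,0.000,0.000,0.000
4,0.745,-0.482,0.831,0.386,-0.560,1.137,0.011,0.537,0.495,0.000,0.000,0.000
5,0.749,-0.488,0.843,0.433,-0.711,1.351,0.009,0.539,0.490,0.000,0.000,0.000
6,0.754,-0.496,0.858,0.484,-0.867,1.550,0.007,0.541,0.485,0.000,0.000,0.000
7,0.759,-0.506,0.874,0.541,-1.028,1.732,0.004,0.544,0.478,0.000,0.000,0.000
8,0.765,-0.517,0.892,0.604,-1.196,1.895,0.000,0.546,0.470,0.000,0.000,0.000
9,0.771,-0.529,0.912,0.673,-1.371,2.038,-0.004,0.549,0.462,0.000,0.000,0.000
10,0.778,-0.544,0.933,0.750,-1.552,2.159,-0.008,0.551,0.452,0.000,0.000,0.000
11,0.786,-0.561,0.955,0.836,-1.740,2.257,-0.013,0.554,0.442,0.000,0.000,0.000
12,0.795,-0.579,0.978,0.930,-1.935,2.329,-0.018,0.557,0.431,0.000,0.000,0.000
13,0.805,-0.599,1.001,1.035,-2.134,2.377,-0.023,0.560,0.419,0.000,0.000,0.000
14,0.816,-0.622,1.025,1.151,-2.338,2.397,-0.029,0.562,0.406,0.000,0.000,0.000
15,0.828,-0.646,1.049,1.280,-2.543,2.391,-0.036,0.565,0.392,0.000,0.000,0.000
16,0.841,-0.672,1.073,1.424,-2.747,2.358,-0.042,0.567,0.377,0.000,0.000,0.000
17,0.856,-0.701,1.096,1.586,-2.947,2.297,-0.049,0.570,0.362,0.000,0.000,0.000
18,0.873,-0.731,1.119,1.769,-3.137,2.212,-0.057,0.572,0.345,0.000,0.000,0.000
19,0.892,-0.764,1.141,1.976,-3.313,2.104,-0.065,0.574,0.328,0.000,0.000,0.000
20,0.913,-0.798,1.161,2.212,-3.466,1.976,-0.073,0.576,0.310,0.000,0.000,0.000
21,0.936,-0.833,1.180,2.482,-3.587,1.835,-0.082,0.578,0.291,0.000,0.000,0.000
22,0.963,-0.869,1.198,2.795,-3.667,1.689,-0.091,0.579,0.272,0.000,0.000,0.000
23,0.992,-0.906,1.214,3.157,-3.694,1.547,-0.100,0.580,0.251,0.000,0.000,0.000
24,1.026,-0.943,1.229,3.576,-3.655,1.423,-0.111,0.581,0.230,0.000,0.000,0.000
25,1.064,-0.979,1.242,4.061,-3.536,1.333,-0.122,0.581,0.209,0.000,0.000,0.000
26,1.107,-1.013,1.255,4.617,-3.325,1.294,-0.134,0.580,0.186,0.000,0.000,0.000
27,1.157,-1.045,1.268,5.248,-3.014,1.322,-0.147,0.578,0.163,0.000,0.000,0.000
28,1.213,-1.073,1.282,5.949,-2.597,1.431,-0.161,0.575,0.140,0.000,0.000,0.000
29,1.276,-1.097,1.297,6.713,-2.075,1.625,-0.177,0.571,0.117,0.000,0.000,0.000
30,1.347,-1.114,1.315,7.524,-1.453,1.902,-0.194,0.565,0.093,0.000,0.000,0.000
31,1.426,-1.125,1.336,8.361,-0.743,2.245,-0.212,0.557,0.070,0.000,0.000,0.000
32,1.514,-1.129,1.360,9.199,0.046,2.630,-0.231,0.546,0.048,0.000,0.000,0.000
33,1.610,-1.124,1.388,10.010,0.901,3.024,-0.252,0.534,0.027,0.000,0.000,0.000
34,1.714,-1.111,1.420,10.766,1.812,3.391,-0.273,0.519,0.008,0.000,0.000,0.000
35,1.825,-1.088,1.456,11.433,2.770,3.696,-0.295,0.502,-0.010,0.000,0.000,0.000
36,1.942,-1.055,1.494,11.973,3.762,3.908,-0.317,0.483,-0.025,0.000,0.000,0.000
37,2.064,-1.013,1.534,12.343,4.771,4.004,-0.338,0.463,-0.037,0.000,0.000,0.000
38,2.189,-0.960,1.574,12.505,5.773,3.970,-0.359,0.442,-0.047,0.000,0.000,0.000
39,2.314,-0.897,1.613,12.429,6.744,3.805,-0.378,0.421,-0.056,0.000,0.000,0.000
40,2.436,-0.825,1.649,12.108,7.661,3.519,-0.396,0.401,-0.063,0.000,0.000,0.000
41,2.555,-0.744,1.683,11.561,8.508,3.126,-0.413,0.383,-0.070,0.000,0.000,0.000
42,2.667,-0.655,1.712,10.831,9.275,2.637,-0.428,0.365,-0.077,0.000,0.000,0.000
43,2.771,-0.559,1.735,9.972,9.962,2.059,-0.442,0.349,-0.085,0.000,0.000,0.000
44,2.866,-0.456,1.752,9.041,10.568,1.389,-0.456,0.334,-0.095,0.000,0.000,0.000
45,2.952,-0.348,1.763,8.086,11.095,0.620,-0.469,0.320,-0.106,0.000,0.000,0.000
46,3.028,-0.235,1.764,7.146,11.538,-0.260,-0.482,0.306,-0.120,0.000,0.000,0.000
47,3.095,-0.117,1.757,6.247,11.891,-1.259,-0.495,0.292,-0.136,0.000,0.000,0.000
48,3.153,0.003,1.739,5.404,12.134,-2.398,-0.508,0.277,-0.155,0.000,0.000,0.000
49,3.203,0.125,1.708,4.629,12.243,-3.689,-0.521,0.262,-0.177,0.000,0.000,0.000
50,3.246,0.247,1.664,3.928,12.182,-5.145,-0.535,0.244,-0.201,0.000,0.000,0.000
51,3.282,0.368,1.605,3.309,11.911,-6.776,-0.548,0.225,-0.227,0.000,0.000,0.000
52,3.312,0.484,1.528,2.784,11.379,-8.595,-0.561,0.203,-0.257,0.000,0.000,0.000
53,3.338,0.594,1.432,2.371,10.535,-10.622,-0.573,0.178,-0.288,0.000,0.000,0.000
54,3.360,0.694,1.315,2.104,9.326,-12.893,-0.584,0.150,-0.322,0.000,0.000,0.000
55,3.381,0.779,1.174,2.032,7.705,-15.470,-0.592,0.117,-0.358,0.000,0.000,0.000
56,3.402,0.847,1.004,2.222,5.637,-18.467,-0.597,0.081,-0.395,0.000,0.000,0.000
57,3.426,0.891,0.802,2.764,3.117,-22.071,-0.597,0.042,-0.431,0.000,0.000,0.000
58,3.459,0.908,0.560,3.734,0.241,-26.489,-0.590,0.001,-0.467,0.000,0.000,0.000
59,3.502,0.896,0.271,5.032,-2.499,-31.366,-0.575,-0.041,-0.498,0.000,0.000,0.000
60,3.558,0.863,-0.059,5.865,-3.561,-33.783,-0.547,-0.079,-0.520,0.000,0.000,0.000
61,3.614,0.834,-0.385,5.274,-1.866,-30.486,-0.509,-0.111,-0.527,0.000,0.000,0.000
62,3.661,0.829,-0.662,4.004,0.744,-24.977,-0.466,-0.138,-0.522,0.000,0.000,0.000
63,3.695,0.848,-0.887,2.799,3.064,-20.137,-0.424,-0.161,-0.507,0.000,0.000,0.000
64,3.718,0.889,-1.068,1.765,5.013,-16.182,-0.382,-0.182,-0.488,,,
# final p_ee position (m): -0.382 -0.182 -0.488


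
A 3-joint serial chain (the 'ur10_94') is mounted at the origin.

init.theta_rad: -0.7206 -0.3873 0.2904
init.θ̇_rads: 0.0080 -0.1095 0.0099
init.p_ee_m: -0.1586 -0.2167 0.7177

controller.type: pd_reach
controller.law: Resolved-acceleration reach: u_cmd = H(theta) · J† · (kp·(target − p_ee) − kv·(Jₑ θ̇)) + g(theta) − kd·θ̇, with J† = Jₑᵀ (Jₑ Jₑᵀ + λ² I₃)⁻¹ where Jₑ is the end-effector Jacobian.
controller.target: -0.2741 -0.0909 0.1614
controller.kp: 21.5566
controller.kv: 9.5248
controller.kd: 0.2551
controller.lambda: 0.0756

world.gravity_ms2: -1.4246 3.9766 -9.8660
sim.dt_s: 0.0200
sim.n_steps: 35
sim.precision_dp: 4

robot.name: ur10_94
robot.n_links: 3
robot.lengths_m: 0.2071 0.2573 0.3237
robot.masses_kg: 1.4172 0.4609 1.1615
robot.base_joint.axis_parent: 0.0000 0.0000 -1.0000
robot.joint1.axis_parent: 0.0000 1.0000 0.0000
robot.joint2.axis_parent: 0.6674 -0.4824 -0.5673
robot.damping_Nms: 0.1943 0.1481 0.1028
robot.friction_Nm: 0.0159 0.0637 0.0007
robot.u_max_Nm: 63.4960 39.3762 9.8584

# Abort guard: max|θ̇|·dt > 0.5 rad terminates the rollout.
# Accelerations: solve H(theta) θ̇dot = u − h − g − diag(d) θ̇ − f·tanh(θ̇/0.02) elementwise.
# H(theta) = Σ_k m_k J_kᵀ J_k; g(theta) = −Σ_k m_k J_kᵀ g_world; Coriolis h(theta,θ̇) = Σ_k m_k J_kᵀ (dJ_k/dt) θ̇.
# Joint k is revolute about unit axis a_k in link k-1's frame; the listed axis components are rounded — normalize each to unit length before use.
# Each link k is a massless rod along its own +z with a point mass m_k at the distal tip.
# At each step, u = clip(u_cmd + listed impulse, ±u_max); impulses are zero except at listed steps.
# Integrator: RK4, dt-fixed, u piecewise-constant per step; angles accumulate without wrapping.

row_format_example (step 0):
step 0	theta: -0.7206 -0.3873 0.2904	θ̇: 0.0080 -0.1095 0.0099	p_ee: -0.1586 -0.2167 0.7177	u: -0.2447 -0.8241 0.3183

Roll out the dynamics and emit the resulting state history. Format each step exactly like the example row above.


step 1	theta: -0.7153 -0.3889 0.2959	θ̇: 0.4758 -0.0760 0.4829	p_ee: -0.1603 -0.2176 0.7166	u: -0.5315 -0.1539 0.0601
step 2	theta: -0.7060 -0.3922 0.3038	θ̇: 0.4649 -0.2443 0.3293	p_ee: -0.1636 -0.2191 0.7147	u: -0.6661 0.4140 -0.0037
step 3	theta: -0.6958 -0.3978 0.3109	θ̇: 0.5574 -0.3182 0.3754	p_ee: -0.1680 -0.2208 0.7122	u: -0.8055 0.9021 -0.1180
step 4	theta: -0.6843 -0.4049 0.3184	θ̇: 0.5974 -0.3897 0.3811	p_ee: -0.1733 -0.2229 0.7093	u: -0.9151 1.3263 -0.2132
step 5	theta: -0.6720 -0.4132 0.3262	θ̇: 0.6324 -0.4395 0.4074	p_ee: -0.1792 -0.2251 0.7059	u: -1.0115 1.6990 -0.3082
step 6	theta: -0.6592 -0.4224 0.3345	θ̇: 0.6555 -0.4769 0.4360	p_ee: -0.1858 -0.2275 0.7021	u: -1.0959 2.0300 -0.3987
step 7	theta: -0.6460 -0.4322 0.3435	θ̇: 0.6718 -0.5031 0.4691	p_ee: -0.1927 -0.2299 0.6980	u: -1.1720 2.3271 -0.4860
step 8	theta: -0.6325 -0.4425 0.3531	θ̇: 0.6826 -0.5205 0.5047	p_ee: -0.1999 -0.2324 0.6935	u: -1.2418 2.5964 -0.5704
step 9	theta: -0.6189 -0.4531 0.3635	θ̇: 0.6895 -0.5306 0.5420	p_ee: -0.2074 -0.2349 0.6888	u: -1.3069 2.8426 -0.6523
step 10	theta: -0.6051 -0.4637 0.3746	θ̇: 0.6935 -0.5348 0.5805	p_ee: -0.2149 -0.2373 0.6838	u: -1.3685 3.0695 -0.7322
step 11	theta: -0.5913 -0.4745 0.3865	θ̇: 0.6952 -0.5343 0.6196	p_ee: -0.2226 -0.2397 0.6785	u: -1.4273 3.2802 -0.8104
step 12	theta: -0.5774 -0.4851 0.3991	θ̇: 0.6952 -0.5297 0.6590	p_ee: -0.2304 -0.2420 0.6730	u: -1.4839 3.4771 -0.8873
step 13	theta: -0.5636 -0.4957 0.4126	θ̇: 0.6940 -0.5218 0.6987	p_ee: -0.2381 -0.2442 0.6673	u: -1.5388 3.6619 -0.9632
step 14	theta: -0.5498 -0.5061 0.4268	θ̇: 0.6916 -0.5112 0.7383	p_ee: -0.2458 -0.2462 0.6614	u: -1.5921 3.8361 -1.0382
step 15	theta: -0.5361 -0.5162 0.4418	θ̇: 0.6883 -0.4982 0.7778	p_ee: -0.2535 -0.2482 0.6553	u: -1.6441 4.0008 -1.1127
step 16	theta: -0.5224 -0.5261 0.4576	θ̇: 0.6842 -0.4833 0.8170	p_ee: -0.2611 -0.2500 0.6490	u: -1.6948 4.1569 -1.1867
step 17	theta: -0.5089 -0.5356 0.4742	θ̇: 0.6794 -0.4667 0.8560	p_ee: -0.2686 -0.2516 0.6426	u: -1.7443 4.3051 -1.2604
step 18	theta: -0.4954 -0.5448 0.4916	θ̇: 0.6739 -0.4488 0.8946	p_ee: -0.2759 -0.2531 0.6360	u: -1.7927 4.4460 -1.3339
step 19	theta: -0.4821 -0.5536 0.5097	θ̇: 0.6677 -0.4298 0.9327	p_ee: -0.2832 -0.2544 0.6293	u: -1.8398 4.5798 -1.4071
step 20	theta: -0.4688 -0.5621 0.5286	θ̇: 0.6609 -0.4098 0.9703	p_ee: -0.2903 -0.2556 0.6225	u: -1.8857 4.7070 -1.4801
step 21	theta: -0.4557 -0.5701 0.5482	θ̇: 0.6534 -0.3890 1.0072	p_ee: -0.2972 -0.2566 0.6155	u: -1.9304 4.8278 -1.5529
step 22	theta: -0.4428 -0.5777 0.5686	θ̇: 0.6451 -0.3677 1.0434	p_ee: -0.3040 -0.2575 0.6084	u: -1.9738 4.9423 -1.6254
step 23	theta: -0.4301 -0.5849 0.5897	θ̇: 0.6362 -0.3460 1.0787	p_ee: -0.3106 -0.2582 0.6012	u: -2.0158 5.0508 -1.6976
step 24	theta: -0.4175 -0.5917 0.6114	θ̇: 0.6265 -0.3240 1.1131	p_ee: -0.3170 -0.2587 0.5939	u: -2.0564 5.1533 -1.7695
step 25	theta: -0.4051 -0.5980 0.6339	θ̇: 0.6160 -0.3018 1.1464	p_ee: -0.3232 -0.2591 0.5866	u: -2.0956 5.2500 -1.8409
step 26	theta: -0.3929 -0.6039 0.6570	θ̇: 0.6047 -0.2797 1.1785	p_ee: -0.3293 -0.2593 0.5791	u: -2.1333 5.3410 -1.9117
step 27	theta: -0.3810 -0.6093 0.6808	θ̇: 0.5926 -0.2577 1.2092	p_ee: -0.3350 -0.2594 0.5716	u: -2.1695 5.4264 -1.9819
step 28	theta: -0.3693 -0.6143 0.7051	θ̇: 0.5798 -0.2359 1.2386	p_ee: -0.3406 -0.2593 0.5639	u: -2.2041 5.5062 -2.0513
step 29	theta: -0.3579 -0.6188 0.7300	θ̇: 0.5661 -0.2145 1.2663	p_ee: -0.3460 -0.2591 0.5563	u: -2.2371 5.5807 -2.1198
step 30	theta: -0.3468 -0.6229 0.7555	θ̇: 0.5516 -0.1935 1.2924	p_ee: -0.3511 -0.2588 0.5485	u: -2.2685 5.6498 -2.1873
step 31	theta: -0.3359 -0.6267 0.7815	θ̇: 0.5364 -0.1732 1.3168	p_ee: -0.3560 -0.2583 0.5408	u: -2.2982 5.7138 -2.2536
step 32	theta: -0.3254 -0.6300 0.8079	θ̇: 0.5204 -0.1535 1.3392	p_ee: -0.3607 -0.2576 0.5330	u: -2.3263 5.7728 -2.3187
step 33	theta: -0.3152 -0.6329 0.8348	θ̇: 0.5036 -0.1346 1.3597	p_ee: -0.3651 -0.2568 0.5251	u: -2.3527 5.8268 -2.3824
step 34	theta: -0.3053 -0.6354 0.8620	θ̇: 0.4862 -0.1165 1.3782	p_ee: -0.3694 -0.2559 0.5173	u: -2.3775 5.8761 -2.4445
step 35	theta: -0.2958 -0.6376 0.8897	θ̇: 0.4682 -0.0994 1.3946	p_ee: -0.3733 -0.2549 0.5094


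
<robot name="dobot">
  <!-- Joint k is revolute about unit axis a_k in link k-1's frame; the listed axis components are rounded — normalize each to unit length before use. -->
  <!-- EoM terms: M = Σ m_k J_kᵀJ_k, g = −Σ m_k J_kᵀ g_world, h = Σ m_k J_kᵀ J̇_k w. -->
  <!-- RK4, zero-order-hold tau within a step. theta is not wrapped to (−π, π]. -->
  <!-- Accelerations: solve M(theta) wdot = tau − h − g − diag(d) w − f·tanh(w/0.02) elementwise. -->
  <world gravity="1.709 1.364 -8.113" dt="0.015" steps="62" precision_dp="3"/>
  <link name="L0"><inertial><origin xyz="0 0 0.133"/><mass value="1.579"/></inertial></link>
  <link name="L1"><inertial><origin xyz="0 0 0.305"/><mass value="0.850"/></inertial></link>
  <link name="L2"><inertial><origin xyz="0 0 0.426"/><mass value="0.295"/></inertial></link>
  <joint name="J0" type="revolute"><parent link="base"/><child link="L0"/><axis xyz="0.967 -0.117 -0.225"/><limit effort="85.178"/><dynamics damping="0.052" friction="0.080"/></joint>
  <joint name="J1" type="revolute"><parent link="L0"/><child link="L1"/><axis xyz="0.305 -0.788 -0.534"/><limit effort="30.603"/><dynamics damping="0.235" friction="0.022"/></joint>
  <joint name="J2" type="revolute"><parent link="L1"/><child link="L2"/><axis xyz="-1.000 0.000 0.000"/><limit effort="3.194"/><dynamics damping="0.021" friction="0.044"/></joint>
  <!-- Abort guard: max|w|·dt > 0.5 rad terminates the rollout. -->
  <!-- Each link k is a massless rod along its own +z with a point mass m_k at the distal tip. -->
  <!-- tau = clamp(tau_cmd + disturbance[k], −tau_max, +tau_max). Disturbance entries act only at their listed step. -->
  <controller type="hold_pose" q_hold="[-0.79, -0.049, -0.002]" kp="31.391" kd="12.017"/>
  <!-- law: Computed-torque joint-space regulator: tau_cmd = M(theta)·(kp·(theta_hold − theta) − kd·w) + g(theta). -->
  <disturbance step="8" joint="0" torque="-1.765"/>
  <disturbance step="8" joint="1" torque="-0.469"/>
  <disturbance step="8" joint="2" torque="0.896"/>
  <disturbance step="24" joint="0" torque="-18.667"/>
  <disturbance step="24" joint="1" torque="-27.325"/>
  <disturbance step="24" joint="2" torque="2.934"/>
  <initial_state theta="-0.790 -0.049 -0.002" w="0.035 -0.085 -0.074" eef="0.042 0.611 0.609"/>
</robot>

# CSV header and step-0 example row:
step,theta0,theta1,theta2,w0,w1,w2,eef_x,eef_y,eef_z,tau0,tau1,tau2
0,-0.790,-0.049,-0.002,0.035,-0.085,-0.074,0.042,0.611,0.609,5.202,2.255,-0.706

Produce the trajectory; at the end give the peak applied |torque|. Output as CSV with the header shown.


step,theta0,theta1,theta2,w0,w1,w2,eef_x,eef_y,eef_z,tau0,tau1,tau2
1,-0.790,-0.050,-0.003,0.027,-0.063,-0.047,0.042,0.611,0.610,5.235,2.236,-0.723
2,-0.789,-0.051,-0.003,0.021,-0.045,-0.025,0.043,0.610,0.610,5.262,2.220,-0.737
3,-0.789,-0.051,-0.004,0.015,-0.031,-0.012,0.043,0.610,0.610,5.283,2.207,-0.747
4,-0.789,-0.052,-0.004,0.010,-0.020,-0.006,0.043,0.610,0.610,5.299,2.197,-0.753
5,-0.789,-0.052,-0.004,0.006,-0.012,-0.003,0.044,0.610,0.610,5.310,2.189,-0.757
6,-0.789,-0.052,-0.004,0.003,-0.007,-0.002,0.044,0.610,0.610,5.317,2.183,-0.760
7,-0.788,-0.052,-0.004,0.001,-0.003,-0.000,0.044,0.610,0.610,5.322,2.179,-0.762
8,-0.788,-0.052,-0.004,-0.000,-0.000,0.000,0.044,0.610,0.610,3.560,1.707,0.133
9,-0.789,-0.052,-0.002,-0.006,0.002,0.231,0.043,0.611,0.609,5.650,2.261,-0.922
10,-0.789,-0.052,0.001,-0.011,0.002,0.166,0.043,0.612,0.609,5.601,2.247,-0.893
11,-0.789,-0.052,0.003,-0.013,0.002,0.115,0.043,0.612,0.608,5.557,2.235,-0.868
12,-0.789,-0.052,0.004,-0.014,0.002,0.072,0.043,0.613,0.607,5.517,2.225,-0.846
13,-0.789,-0.052,0.005,-0.014,0.002,0.038,0.043,0.613,0.607,5.483,2.216,-0.828
14,-0.789,-0.052,0.005,-0.014,0.001,0.014,0.043,0.614,0.607,5.454,2.208,-0.813
15,-0.790,-0.052,0.006,-0.010,0.001,0.005,0.043,0.614,0.607,5.429,2.202,-0.804
16,-0.790,-0.052,0.006,-0.006,0.001,0.002,0.043,0.614,0.606,5.410,2.196,-0.798
17,-0.790,-0.052,0.006,-0.004,0.001,0.000,0.043,0.614,0.606,5.396,2.191,-0.793
18,-0.790,-0.052,0.006,-0.002,0.002,-0.001,0.043,0.614,0.606,5.385,2.187,-0.790
19,-0.790,-0.052,0.006,-0.000,0.002,-0.002,0.043,0.614,0.606,5.377,2.183,-0.788
20,-0.790,-0.052,0.006,0.000,0.003,-0.002,0.043,0.614,0.606,5.371,2.180,-0.786
21,-0.790,-0.052,0.006,0.001,0.003,-0.003,0.042,0.614,0.606,5.366,2.178,-0.785
22,-0.790,-0.052,0.006,0.002,0.004,-0.003,0.042,0.614,0.606,5.362,2.176,-0.783
23,-0.790,-0.052,0.005,0.002,0.004,-0.003,0.042,0.614,0.607,5.359,2.174,-0.783
24,-0.790,-0.052,0.005,0.002,0.004,-0.003,0.042,0.614,0.607,-13.310,-25.152,2.152
25,-0.791,-0.070,-0.000,-0.140,-2.411,-0.737,0.052,0.617,0.603,8.797,7.190,-1.310
26,-0.793,-0.102,-0.010,-0.106,-1.921,-0.602,0.069,0.622,0.595,8.329,6.465,-1.199
27,-0.794,-0.128,-0.018,-0.080,-1.512,-0.476,0.083,0.626,0.589,7.922,5.848,-1.117
28,-0.795,-0.148,-0.025,-0.058,-1.172,-0.362,0.094,0.629,0.584,7.566,5.321,-1.054
29,-0.796,-0.164,-0.029,-0.039,-0.891,-0.260,0.102,0.631,0.580,7.255,4.873,-1.005
30,-0.796,-0.175,-0.032,-0.023,-0.660,-0.172,0.108,0.633,0.577,6.984,4.492,-0.967
31,-0.797,-0.184,-0.034,-0.010,-0.468,-0.099,0.112,0.634,0.574,6.751,4.167,-0.936
32,-0.797,-0.190,-0.035,-0.001,-0.310,-0.042,0.115,0.635,0.573,6.553,3.890,-0.911
33,-0.797,-0.193,-0.036,0.003,-0.180,-0.005,0.117,0.635,0.571,6.385,3.654,-0.888
34,-0.797,-0.195,-0.036,0.001,-0.073,0.006,0.118,0.636,0.571,6.239,3.454,-0.862
35,-0.797,-0.196,-0.036,-0.000,0.013,0.010,0.118,0.636,0.571,6.110,3.284,-0.838
36,-0.797,-0.195,-0.036,0.001,0.077,0.012,0.118,0.636,0.571,5.998,3.146,-0.816
37,-0.797,-0.193,-0.035,0.002,0.127,0.012,0.117,0.636,0.571,5.902,3.029,-0.798
38,-0.797,-0.191,-0.035,0.003,0.167,0.012,0.116,0.635,0.572,5.819,2.929,-0.782
39,-0.796,-0.188,-0.035,0.004,0.197,0.012,0.115,0.635,0.573,5.748,2.843,-0.768
40,-0.796,-0.185,-0.035,0.004,0.221,0.012,0.113,0.634,0.574,5.687,2.769,-0.757
41,-0.796,-0.182,-0.035,0.005,0.238,0.011,0.111,0.633,0.575,5.636,2.706,-0.747
42,-0.796,-0.178,-0.034,0.006,0.250,0.011,0.110,0.633,0.576,5.592,2.651,-0.740
43,-0.796,-0.174,-0.034,0.006,0.258,0.011,0.108,0.632,0.578,5.554,2.605,-0.733
44,-0.796,-0.171,-0.034,0.007,0.263,0.010,0.106,0.631,0.579,5.523,2.564,-0.728
45,-0.796,-0.167,-0.034,0.007,0.264,0.010,0.104,0.630,0.580,5.496,2.529,-0.724
46,-0.796,-0.163,-0.034,0.007,0.264,0.010,0.102,0.629,0.582,5.473,2.498,-0.720
47,-0.796,-0.159,-0.034,0.007,0.262,0.010,0.100,0.629,0.583,5.454,2.471,-0.718
48,-0.796,-0.155,-0.034,0.007,0.259,0.010,0.098,0.628,0.584,5.437,2.448,-0.716
49,-0.796,-0.151,-0.033,0.007,0.254,0.010,0.096,0.627,0.585,5.424,2.427,-0.714
50,-0.795,-0.147,-0.033,0.007,0.249,0.009,0.094,0.626,0.587,5.412,2.409,-0.713
51,-0.795,-0.143,-0.033,0.006,0.243,0.009,0.092,0.625,0.588,5.402,2.393,-0.713
52,-0.795,-0.140,-0.033,0.006,0.236,0.009,0.090,0.625,0.589,5.394,2.379,-0.712
53,-0.795,-0.136,-0.033,0.006,0.229,0.009,0.089,0.624,0.590,5.387,2.366,-0.712
54,-0.795,-0.133,-0.033,0.006,0.222,0.009,0.087,0.623,0.591,5.381,2.355,-0.712
55,-0.795,-0.130,-0.033,0.005,0.215,0.009,0.085,0.622,0.592,5.376,2.345,-0.712
56,-0.795,-0.127,-0.032,0.005,0.207,0.009,0.084,0.622,0.593,5.372,2.336,-0.713
57,-0.795,-0.124,-0.032,0.005,0.200,0.009,0.082,0.621,0.594,5.368,2.327,-0.713
58,-0.795,-0.121,-0.032,0.005,0.193,0.010,0.081,0.620,0.595,5.365,2.320,-0.714
59,-0.795,-0.118,-0.032,0.004,0.185,0.010,0.079,0.620,0.596,5.362,2.313,-0.714
60,-0.795,-0.115,-0.032,0.004,0.178,0.010,0.078,0.619,0.597,5.360,2.306,-0.715
61,-0.795,-0.112,-0.032,0.004,0.171,0.010,0.077,0.619,0.597,5.358,2.301,-0.716
62,-0.795,-0.110,-0.032,0.004,0.164,0.010,0.075,0.618,0.598,,,
# max |tau| (N·m): 25.152


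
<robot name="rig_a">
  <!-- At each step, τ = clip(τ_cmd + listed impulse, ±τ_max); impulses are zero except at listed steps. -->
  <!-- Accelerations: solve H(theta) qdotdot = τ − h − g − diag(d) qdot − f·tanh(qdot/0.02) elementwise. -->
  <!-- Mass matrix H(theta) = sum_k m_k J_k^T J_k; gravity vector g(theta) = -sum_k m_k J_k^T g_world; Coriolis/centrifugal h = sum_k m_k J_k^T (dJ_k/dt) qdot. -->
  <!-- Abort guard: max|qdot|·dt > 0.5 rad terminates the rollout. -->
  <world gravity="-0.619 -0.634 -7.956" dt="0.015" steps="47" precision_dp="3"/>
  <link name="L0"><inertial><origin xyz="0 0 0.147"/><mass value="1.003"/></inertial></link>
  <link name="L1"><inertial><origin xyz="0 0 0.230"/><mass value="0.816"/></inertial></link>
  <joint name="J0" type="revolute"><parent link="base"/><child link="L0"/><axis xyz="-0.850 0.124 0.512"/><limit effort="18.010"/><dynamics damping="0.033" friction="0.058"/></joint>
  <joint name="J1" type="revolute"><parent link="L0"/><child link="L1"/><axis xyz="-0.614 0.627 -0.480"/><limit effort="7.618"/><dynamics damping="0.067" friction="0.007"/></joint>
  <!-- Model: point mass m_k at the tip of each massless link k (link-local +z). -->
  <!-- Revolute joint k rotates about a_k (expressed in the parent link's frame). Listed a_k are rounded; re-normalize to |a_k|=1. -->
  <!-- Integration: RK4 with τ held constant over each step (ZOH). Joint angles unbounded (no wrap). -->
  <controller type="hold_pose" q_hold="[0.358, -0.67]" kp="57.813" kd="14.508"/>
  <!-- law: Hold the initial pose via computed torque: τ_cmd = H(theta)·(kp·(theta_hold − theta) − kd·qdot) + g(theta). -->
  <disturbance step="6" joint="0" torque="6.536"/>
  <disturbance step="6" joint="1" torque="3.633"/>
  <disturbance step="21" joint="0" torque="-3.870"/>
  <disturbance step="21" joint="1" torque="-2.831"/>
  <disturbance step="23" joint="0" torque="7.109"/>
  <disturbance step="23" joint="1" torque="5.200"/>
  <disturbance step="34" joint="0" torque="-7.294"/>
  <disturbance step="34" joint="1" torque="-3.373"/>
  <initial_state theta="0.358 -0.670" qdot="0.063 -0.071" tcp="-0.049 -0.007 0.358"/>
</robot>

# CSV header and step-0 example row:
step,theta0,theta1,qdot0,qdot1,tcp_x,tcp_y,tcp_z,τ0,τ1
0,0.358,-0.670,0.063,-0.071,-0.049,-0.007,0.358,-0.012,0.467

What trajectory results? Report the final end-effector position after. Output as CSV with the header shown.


step,theta0,theta1,qdot0,qdot1,tcp_x,tcp_y,tcp_z,τ0,τ1
1,0.358,-0.670,0.009,0.002,-0.049,-0.007,0.358,0.002,0.467
2,0.358,-0.670,0.005,0.003,-0.049,-0.007,0.358,0.006,0.468
3,0.358,-0.670,0.004,0.001,-0.049,-0.007,0.358,0.008,0.470
4,0.359,-0.670,0.003,-0.000,-0.049,-0.007,0.358,0.010,0.471
5,0.359,-0.670,0.003,-0.002,-0.049,-0.007,0.358,0.011,0.471
6,0.359,-0.670,0.002,-0.003,-0.049,-0.007,0.358,6.548,4.105
7,0.367,-0.670,1.151,0.068,-0.049,-0.004,0.358,-1.461,-0.352
8,0.382,-0.668,0.832,0.139,-0.048,0.000,0.359,-1.243,-0.236
9,0.393,-0.666,0.583,0.169,-0.047,0.004,0.359,-1.053,-0.133
10,0.400,-0.663,0.388,0.176,-0.047,0.006,0.359,-0.889,-0.042
11,0.405,-0.660,0.234,0.170,-0.047,0.008,0.359,-0.747,0.037
12,0.407,-0.658,0.113,0.159,-0.046,0.009,0.359,-0.624,0.105
13,0.408,-0.656,0.020,0.142,-0.046,0.010,0.359,-0.519,0.165
14,0.408,-0.654,-0.013,0.072,-0.046,0.010,0.359,-0.439,0.215
15,0.408,-0.654,-0.019,-0.008,-0.046,0.010,0.359,-0.380,0.257
16,0.408,-0.654,-0.029,-0.056,-0.046,0.010,0.359,-0.331,0.290
17,0.407,-0.655,-0.037,-0.093,-0.046,0.010,0.359,-0.290,0.318
18,0.406,-0.657,-0.043,-0.119,-0.046,0.009,0.359,-0.255,0.341
19,0.406,-0.659,-0.048,-0.136,-0.047,0.009,0.359,-0.226,0.361
20,0.405,-0.661,-0.051,-0.147,-0.047,0.008,0.359,-0.201,0.377
21,0.404,-0.663,-0.054,-0.153,-0.047,0.007,0.359,-4.050,-2.440
22,0.403,-0.674,-0.101,-1.354,-0.047,0.005,0.358,0.718,1.038
23,0.401,-0.692,-0.167,-0.955,-0.048,0.001,0.358,7.719,6.146
24,0.399,-0.687,-0.078,1.485,-0.048,0.001,0.358,-1.099,-0.294
25,0.399,-0.669,0.012,0.992,-0.047,0.005,0.359,-0.950,-0.166
26,0.399,-0.656,0.011,0.700,-0.047,0.007,0.359,-0.806,-0.061
27,0.399,-0.648,0.003,0.475,-0.046,0.009,0.360,-0.683,0.026
28,0.399,-0.642,-0.002,0.296,-0.046,0.010,0.360,-0.581,0.099
29,0.399,-0.638,-0.006,0.156,-0.046,0.011,0.360,-0.496,0.160
30,0.399,-0.637,-0.010,0.047,-0.046,0.011,0.360,-0.424,0.211
31,0.399,-0.637,-0.017,-0.029,-0.046,0.011,0.360,-0.364,0.253
32,0.398,-0.638,-0.025,-0.080,-0.046,0.011,0.360,-0.316,0.286
33,0.398,-0.639,-0.030,-0.119,-0.046,0.010,0.360,-0.276,0.314
34,0.397,-0.641,-0.033,-0.146,-0.046,0.010,0.360,-7.536,-3.036
35,0.382,-0.635,-1.989,0.976,-0.046,0.007,0.360,1.443,1.130
36,0.356,-0.623,-1.458,0.553,-0.047,0.001,0.361,1.237,1.048
37,0.338,-0.617,-1.049,0.256,-0.048,-0.003,0.361,1.059,0.973
38,0.324,-0.615,-0.732,0.051,-0.048,-0.006,0.361,0.904,0.905
39,0.315,-0.615,-0.497,-0.071,-0.049,-0.009,0.361,0.770,0.842
40,0.309,-0.617,-0.318,-0.144,-0.049,-0.011,0.361,0.654,0.786
41,0.305,-0.619,-0.178,-0.190,-0.049,-0.012,0.360,0.553,0.737
42,0.303,-0.622,-0.070,-0.217,-0.050,-0.013,0.360,0.465,0.693
43,0.303,-0.626,0.000,-0.213,-0.050,-0.014,0.360,0.393,0.656
44,0.303,-0.629,0.012,-0.147,-0.050,-0.014,0.360,0.345,0.624
45,0.303,-0.630,0.015,-0.088,-0.050,-0.015,0.360,0.306,0.597
46,0.304,-0.631,0.018,-0.041,-0.050,-0.015,0.360,0.274,0.575
47,0.304,-0.632,0.021,-0.008,-0.050,-0.015,0.360,,
# final tcp position (m): -0.050 -0.015 0.360


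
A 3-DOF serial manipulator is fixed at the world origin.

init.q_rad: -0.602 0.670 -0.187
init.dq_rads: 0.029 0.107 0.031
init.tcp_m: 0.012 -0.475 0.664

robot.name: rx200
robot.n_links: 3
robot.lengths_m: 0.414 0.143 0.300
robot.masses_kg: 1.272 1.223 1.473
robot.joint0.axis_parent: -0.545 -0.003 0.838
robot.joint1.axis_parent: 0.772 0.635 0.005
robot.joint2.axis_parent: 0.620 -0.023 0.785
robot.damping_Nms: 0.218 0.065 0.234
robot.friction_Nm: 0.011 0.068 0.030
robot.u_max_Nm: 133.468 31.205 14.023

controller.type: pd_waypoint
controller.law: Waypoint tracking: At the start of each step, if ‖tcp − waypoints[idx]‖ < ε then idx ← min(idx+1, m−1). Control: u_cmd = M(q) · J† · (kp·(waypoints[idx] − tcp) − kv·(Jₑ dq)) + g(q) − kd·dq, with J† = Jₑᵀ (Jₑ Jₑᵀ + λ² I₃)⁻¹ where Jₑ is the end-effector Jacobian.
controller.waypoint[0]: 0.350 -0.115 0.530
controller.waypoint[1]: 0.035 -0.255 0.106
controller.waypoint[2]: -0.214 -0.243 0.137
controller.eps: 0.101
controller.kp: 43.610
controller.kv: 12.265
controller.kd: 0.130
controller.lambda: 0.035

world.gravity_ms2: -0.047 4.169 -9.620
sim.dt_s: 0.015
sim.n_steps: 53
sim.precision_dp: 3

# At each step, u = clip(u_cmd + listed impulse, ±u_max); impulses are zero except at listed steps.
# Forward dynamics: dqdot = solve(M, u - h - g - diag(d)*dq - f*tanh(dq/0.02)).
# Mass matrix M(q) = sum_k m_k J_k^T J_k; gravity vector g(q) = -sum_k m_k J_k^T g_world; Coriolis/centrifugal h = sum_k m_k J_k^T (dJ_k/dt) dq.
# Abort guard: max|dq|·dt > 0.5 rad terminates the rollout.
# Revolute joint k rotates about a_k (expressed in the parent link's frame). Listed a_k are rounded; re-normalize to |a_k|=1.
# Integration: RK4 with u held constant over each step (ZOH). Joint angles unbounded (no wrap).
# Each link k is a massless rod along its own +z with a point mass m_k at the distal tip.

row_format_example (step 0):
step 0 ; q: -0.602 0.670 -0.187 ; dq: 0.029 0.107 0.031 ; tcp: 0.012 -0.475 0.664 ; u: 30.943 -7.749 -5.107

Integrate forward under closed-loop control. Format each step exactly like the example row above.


step 1 ; q: -0.594 0.674 -0.175 ; dq: 1.049 0.391 1.539 ; tcp: 0.014 -0.474 0.663 ; u: 26.286 -7.267 -4.437
step 2 ; q: -0.572 0.681 -0.145 ; dq: 1.809 0.625 2.416 ; tcp: 0.020 -0.471 0.663 ; u: 21.785 -6.737 -3.713
step 3 ; q: -0.541 0.692 -0.105 ; dq: 2.366 0.803 2.906 ; tcp: 0.029 -0.466 0.663 ; u: 17.470 -6.220 -3.025
step 4 ; q: -0.502 0.705 -0.059 ; dq: 2.757 0.940 3.123 ; tcp: 0.041 -0.459 0.662 ; u: 13.391 -5.752 -2.412
step 5 ; q: -0.459 0.720 -0.012 ; dq: 3.010 1.052 3.131 ; tcp: 0.055 -0.450 0.662 ; u: 9.622 -5.354 -1.891
step 6 ; q: -0.413 0.737 0.034 ; dq: 3.154 1.150 2.984 ; tcp: 0.071 -0.440 0.662 ; u: 6.232 -5.036 -1.467
step 7 ; q: -0.365 0.754 0.076 ; dq: 3.212 1.240 2.735 ; tcp: 0.087 -0.429 0.661 ; u: 3.259 -4.799 -1.136
step 8 ; q: -0.317 0.774 0.115 ; dq: 3.206 1.323 2.431 ; tcp: 0.105 -0.416 0.660 ; u: 0.714 -4.639 -0.889
step 9 ; q: -0.270 0.794 0.149 ; dq: 3.153 1.394 2.110 ; tcp: 0.122 -0.403 0.659 ; u: -1.425 -4.545 -0.715
step 10 ; q: -0.223 0.815 0.178 ; dq: 3.068 1.452 1.799 ; tcp: 0.139 -0.389 0.657 ; u: -3.192 -4.508 -0.600
step 11 ; q: -0.178 0.838 0.202 ; dq: 2.960 1.492 1.514 ; tcp: 0.155 -0.374 0.655 ; u: -4.631 -4.516 -0.533
step 12 ; q: -0.134 0.860 0.223 ; dq: 2.837 1.515 1.262 ; tcp: 0.171 -0.360 0.652 ; u: -5.789 -4.560 -0.502
step 13 ; q: -0.093 0.883 0.240 ; dq: 2.704 1.522 1.045 ; tcp: 0.186 -0.345 0.649 ; u: -6.707 -4.629 -0.498
step 14 ; q: -0.053 0.906 0.254 ; dq: 2.566 1.514 0.861 ; tcp: 0.200 -0.330 0.646 ; u: -7.423 -4.716 -0.514
step 15 ; q: -0.016 0.928 0.266 ; dq: 2.425 1.493 0.707 ; tcp: 0.213 -0.316 0.642 ; u: -7.972 -4.816 -0.544
step 16 ; q: 0.019 0.951 0.275 ; dq: 2.284 1.462 0.578 ; tcp: 0.225 -0.302 0.638 ; u: -8.381 -4.924 -0.583
step 17 ; q: 0.052 0.972 0.283 ; dq: 2.144 1.422 0.470 ; tcp: 0.236 -0.289 0.634 ; u: -8.675 -5.034 -0.628
step 18 ; q: 0.084 0.993 0.289 ; dq: 2.007 1.376 0.381 ; tcp: 0.246 -0.276 0.630 ; u: -8.875 -5.145 -0.676
step 19 ; q: 0.113 1.014 0.294 ; dq: 1.875 1.325 0.307 ; tcp: 0.256 -0.264 0.626 ; u: -8.998 -5.254 -0.725
step 20 ; q: 0.140 1.033 0.298 ; dq: 1.747 1.271 0.246 ; tcp: 0.264 -0.252 0.622 ; u: -9.058 -5.359 -0.775
step 21 ; q: 0.165 1.052 0.302 ; dq: 1.625 1.216 0.195 ; tcp: 0.272 -0.241 0.617 ; u: -9.069 -5.460 -0.823
step 22 ; q: 0.189 1.069 0.304 ; dq: 1.508 1.159 0.153 ; tcp: 0.279 -0.231 0.613 ; u: -9.041 -5.555 -0.870
step 23 ; q: 0.210 1.086 0.306 ; dq: 1.398 1.102 0.118 ; tcp: 0.285 -0.221 0.609 ; u: -8.982 -5.643 -0.914
step 24 ; q: 0.231 1.103 0.308 ; dq: 1.293 1.046 0.088 ; tcp: 0.291 -0.212 0.605 ; u: -8.900 -5.726 -0.956
step 25 ; q: 0.249 1.118 0.309 ; dq: 1.194 0.991 0.064 ; tcp: 0.296 -0.204 0.601 ; u: -8.800 -5.801 -0.995
step 26 ; q: 0.266 1.132 0.310 ; dq: 1.102 0.936 0.044 ; tcp: 0.300 -0.196 0.597 ; u: -8.689 -5.871 -1.031
step 27 ; q: 0.282 1.146 0.310 ; dq: 1.015 0.883 0.030 ; tcp: 0.305 -0.189 0.593 ; u: -8.569 -5.934 -1.065
step 28 ; q: 0.297 1.159 0.310 ; dq: 0.934 0.831 0.021 ; tcp: 0.308 -0.182 0.589 ; u: -14.304 2.381 3.893
step 29 ; q: 0.312 1.167 0.334 ; dq: 1.094 0.305 2.934 ; tcp: 0.311 -0.177 0.584 ; u: -12.581 0.730 2.598
step 30 ; q: 0.329 1.171 0.387 ; dq: 1.075 0.197 4.059 ; tcp: 0.313 -0.174 0.576 ; u: -11.886 -0.602 1.717
step 31 ; q: 0.344 1.174 0.450 ; dq: 0.967 0.264 4.350 ; tcp: 0.314 -0.172 0.566 ; u: -11.598 -1.693 1.046
step 32 ; q: 0.357 1.179 0.514 ; dq: 0.820 0.409 4.249 ; tcp: 0.316 -0.170 0.555 ; u: -11.427 -2.595 0.495
step 33 ; q: 0.368 1.187 0.575 ; dq: 0.660 0.578 3.984 ; tcp: 0.317 -0.170 0.542 ; u: -11.242 -3.349 0.023
step 34 ; q: 0.377 1.197 0.632 ; dq: 0.501 0.743 3.671 ; tcp: 0.318 -0.170 0.529 ; u: -10.997 -3.986 -0.390
step 35 ; q: 0.383 1.209 0.684 ; dq: 0.346 0.890 3.362 ; tcp: 0.319 -0.171 0.516 ; u: -10.680 -4.531 -0.753
step 36 ; q: 0.387 1.224 0.732 ; dq: 0.198 1.015 3.078 ; tcp: 0.320 -0.173 0.501 ; u: -10.301 -5.002 -1.072
step 37 ; q: 0.389 1.240 0.776 ; dq: 0.057 1.117 2.824 ; tcp: 0.320 -0.175 0.487 ; u: -9.871 -5.413 -1.352
step 38 ; q: 0.389 1.258 0.816 ; dq: -0.077 1.200 2.598 ; tcp: 0.320 -0.178 0.472 ; u: -9.405 -5.777 -1.597
step 39 ; q: 0.387 1.276 0.853 ; dq: -0.203 1.265 2.396 ; tcp: 0.319 -0.182 0.458 ; u: -8.913 -6.100 -1.810
step 40 ; q: 0.383 1.296 0.887 ; dq: -0.322 1.314 2.214 ; tcp: 0.317 -0.186 0.443 ; u: -8.402 -6.390 -1.995
step 41 ; q: 0.378 1.316 0.919 ; dq: -0.434 1.351 2.050 ; tcp: 0.315 -0.190 0.428 ; u: -7.881 -6.651 -2.154
step 42 ; q: 0.370 1.336 0.948 ; dq: -0.538 1.376 1.900 ; tcp: 0.313 -0.195 0.413 ; u: -7.357 -6.888 -2.290
step 43 ; q: 0.361 1.357 0.975 ; dq: -0.635 1.392 1.762 ; tcp: 0.309 -0.199 0.398 ; u: -6.836 -7.102 -2.406
step 44 ; q: 0.351 1.378 1.001 ; dq: -0.725 1.399 1.635 ; tcp: 0.306 -0.204 0.384 ; u: -6.321 -7.296 -2.503
step 45 ; q: 0.340 1.399 1.024 ; dq: -0.807 1.398 1.516 ; tcp: 0.302 -0.210 0.370 ; u: -5.819 -7.472 -2.584
step 46 ; q: 0.327 1.420 1.046 ; dq: -0.882 1.390 1.406 ; tcp: 0.297 -0.215 0.355 ; u: -5.332 -7.630 -2.651
step 47 ; q: 0.313 1.441 1.066 ; dq: -0.949 1.377 1.302 ; tcp: 0.292 -0.220 0.342 ; u: -4.863 -7.773 -2.704
step 48 ; q: 0.299 1.462 1.085 ; dq: -1.009 1.358 1.206 ; tcp: 0.287 -0.225 0.328 ; u: -4.415 -7.899 -2.746
step 49 ; q: 0.283 1.482 1.102 ; dq: -1.062 1.334 1.115 ; tcp: 0.281 -0.230 0.315 ; u: -3.989 -8.011 -2.777
step 50 ; q: 0.267 1.502 1.118 ; dq: -1.107 1.306 1.030 ; tcp: 0.275 -0.235 0.302 ; u: -3.587 -8.108 -2.799
step 51 ; q: 0.250 1.521 1.133 ; dq: -1.146 1.273 0.950 ; tcp: 0.269 -0.240 0.290 ; u: -3.209 -8.192 -2.813
step 52 ; q: 0.233 1.540 1.147 ; dq: -1.177 1.238 0.876 ; tcp: 0.262 -0.244 0.278 ; u: -2.855 -8.262 -2.820
step 53 ; q: 0.215 1.558 1.159 ; dq: -1.203 1.199 0.808 ; tcp: 0.256 -0.248 0.266
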